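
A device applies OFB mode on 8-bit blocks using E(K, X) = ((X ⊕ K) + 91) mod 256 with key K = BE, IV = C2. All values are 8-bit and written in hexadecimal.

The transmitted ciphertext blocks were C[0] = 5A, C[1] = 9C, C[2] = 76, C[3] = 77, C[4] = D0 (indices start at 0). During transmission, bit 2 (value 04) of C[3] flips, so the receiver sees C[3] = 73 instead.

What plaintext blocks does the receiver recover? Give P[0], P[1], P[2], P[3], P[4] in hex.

P[0] = 57, P[1] = D8, P[2] = FD, P[3] = B5, P[4] = D9

OFB decryption: S_i = E(K, S_{i−1}) with S_{−1} = IV; P_i = C_i ⊕ S_i.
Only C[3] changed, to 73. In OFB, a change in C_i flips the same bit in P_i only; the keystream is unaffected. Decrypting the received ciphertext:
P[0]: S = E(K, C2) = 0D; 5A ⊕ 0D = 57.
P[1]: S = E(K, 0D) = 44; 9C ⊕ 44 = D8.
P[2]: S = E(K, 44) = 8B; 76 ⊕ 8B = FD.
P[3]: S = E(K, 8B) = C6; 73 ⊕ C6 = B5.
P[4]: S = E(K, C6) = 09; D0 ⊕ 09 = D9.
Blocks that differ from the original plaintext: P[3].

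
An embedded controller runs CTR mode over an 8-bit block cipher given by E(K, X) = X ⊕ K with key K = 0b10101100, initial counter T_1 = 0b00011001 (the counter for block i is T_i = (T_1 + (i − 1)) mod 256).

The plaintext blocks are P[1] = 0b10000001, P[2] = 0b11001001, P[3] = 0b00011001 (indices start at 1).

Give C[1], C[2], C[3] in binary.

C[1] = 0b00110100, C[2] = 0b01111111, C[3] = 0b10101110

CTR encryption: S_i = E(K, T_i) where T_i is the counter for block i; C_i = P_i ⊕ S_i.
C[1]: T = 0b00011001, S = E(K, T) = 0b10110101; 0b10000001 ⊕ 0b10110101 = 0b00110100.
C[2]: T = 0b00011010, S = E(K, T) = 0b10110110; 0b11001001 ⊕ 0b10110110 = 0b01111111.
C[3]: T = 0b00011011, S = E(K, T) = 0b10110111; 0b00011001 ⊕ 0b10110111 = 0b10101110.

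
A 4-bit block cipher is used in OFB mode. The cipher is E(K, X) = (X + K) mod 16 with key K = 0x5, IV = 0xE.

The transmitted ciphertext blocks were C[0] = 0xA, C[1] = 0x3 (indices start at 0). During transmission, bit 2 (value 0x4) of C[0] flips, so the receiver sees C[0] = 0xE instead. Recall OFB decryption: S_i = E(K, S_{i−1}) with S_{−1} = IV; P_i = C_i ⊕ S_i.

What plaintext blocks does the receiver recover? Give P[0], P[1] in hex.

Only C[0] changed, to 0xE. In OFB, a change in C_i flips the same bit in P_i only; the keystream is unaffected. Decrypting the received ciphertext:
P[0]: S = E(K, 0xE) = 0x3; 0xE ⊕ 0x3 = 0xD.
P[1]: S = E(K, 0x3) = 0x8; 0x3 ⊕ 0x8 = 0xB.
Blocks that differ from the original plaintext: P[0].

P[0] = 0xD, P[1] = 0xB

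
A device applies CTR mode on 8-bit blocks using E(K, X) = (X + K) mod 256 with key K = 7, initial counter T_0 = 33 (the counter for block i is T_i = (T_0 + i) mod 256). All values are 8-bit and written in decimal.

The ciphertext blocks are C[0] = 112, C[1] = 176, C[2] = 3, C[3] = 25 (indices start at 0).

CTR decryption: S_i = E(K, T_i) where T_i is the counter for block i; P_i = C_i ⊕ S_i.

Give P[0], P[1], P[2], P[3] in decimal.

P[0]: T = 33, S = E(K, T) = 40; 112 ⊕ 40 = 88.
P[1]: T = 34, S = E(K, T) = 41; 176 ⊕ 41 = 153.
P[2]: T = 35, S = E(K, T) = 42; 3 ⊕ 42 = 41.
P[3]: T = 36, S = E(K, T) = 43; 25 ⊕ 43 = 50.

P[0] = 88, P[1] = 153, P[2] = 41, P[3] = 50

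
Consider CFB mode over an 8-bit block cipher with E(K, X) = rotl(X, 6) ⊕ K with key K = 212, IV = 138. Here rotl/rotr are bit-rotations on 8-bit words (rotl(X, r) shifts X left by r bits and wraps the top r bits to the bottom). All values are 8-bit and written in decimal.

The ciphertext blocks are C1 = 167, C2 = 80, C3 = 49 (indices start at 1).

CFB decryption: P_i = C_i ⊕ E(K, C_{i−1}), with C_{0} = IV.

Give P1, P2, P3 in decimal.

P1 = 209, P2 = 109, P3 = 241

P1: E(K, 138) = 118; 167 ⊕ 118 = 209.
P2: E(K, 167) = 61; 80 ⊕ 61 = 109.
P3: E(K, 80) = 192; 49 ⊕ 192 = 241.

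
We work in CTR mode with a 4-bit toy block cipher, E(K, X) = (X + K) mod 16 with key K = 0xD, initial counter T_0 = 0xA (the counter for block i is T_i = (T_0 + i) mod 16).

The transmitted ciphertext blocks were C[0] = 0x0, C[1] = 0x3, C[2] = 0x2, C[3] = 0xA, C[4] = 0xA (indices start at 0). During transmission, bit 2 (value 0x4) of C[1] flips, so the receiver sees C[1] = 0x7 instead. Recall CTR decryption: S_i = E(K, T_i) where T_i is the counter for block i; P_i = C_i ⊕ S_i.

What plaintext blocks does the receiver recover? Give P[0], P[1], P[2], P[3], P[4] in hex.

P[0] = 0x7, P[1] = 0xF, P[2] = 0xB, P[3] = 0x0, P[4] = 0x1

Only C[1] changed, to 0x7. In CTR, a change in C_i flips the same bit in P_i only; the keystream is unaffected. Decrypting the received ciphertext:
P[0]: T = 0xA, S = E(K, T) = 0x7; 0x0 ⊕ 0x7 = 0x7.
P[1]: T = 0xB, S = E(K, T) = 0x8; 0x7 ⊕ 0x8 = 0xF.
P[2]: T = 0xC, S = E(K, T) = 0x9; 0x2 ⊕ 0x9 = 0xB.
P[3]: T = 0xD, S = E(K, T) = 0xA; 0xA ⊕ 0xA = 0x0.
P[4]: T = 0xE, S = E(K, T) = 0xB; 0xA ⊕ 0xB = 0x1.
Blocks that differ from the original plaintext: P[1].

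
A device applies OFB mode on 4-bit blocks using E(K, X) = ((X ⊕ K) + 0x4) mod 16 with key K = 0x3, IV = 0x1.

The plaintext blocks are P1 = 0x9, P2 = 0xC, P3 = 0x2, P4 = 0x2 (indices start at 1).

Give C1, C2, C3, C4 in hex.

C1 = 0xF, C2 = 0x5, C3 = 0xC, C4 = 0x3

OFB encryption: S_i = E(K, S_{i−1}) with S_{0} = IV; C_i = P_i ⊕ S_i.
C1: S = E(K, 0x1) = 0x6; 0x9 ⊕ 0x6 = 0xF.
C2: S = E(K, 0x6) = 0x9; 0xC ⊕ 0x9 = 0x5.
C3: S = E(K, 0x9) = 0xE; 0x2 ⊕ 0xE = 0xC.
C4: S = E(K, 0xE) = 0x1; 0x2 ⊕ 0x1 = 0x3.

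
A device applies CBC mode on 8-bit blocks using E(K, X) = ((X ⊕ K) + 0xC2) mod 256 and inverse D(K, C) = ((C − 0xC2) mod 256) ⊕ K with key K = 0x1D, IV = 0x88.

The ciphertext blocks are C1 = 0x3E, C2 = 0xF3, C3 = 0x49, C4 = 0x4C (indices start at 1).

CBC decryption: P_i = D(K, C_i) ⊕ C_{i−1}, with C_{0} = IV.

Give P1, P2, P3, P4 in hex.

P1 = 0xE9, P2 = 0x12, P3 = 0x69, P4 = 0xDE

P1: D(K, 0x3E) = 0x61; 0x61 ⊕ 0x88 = 0xE9.
P2: D(K, 0xF3) = 0x2C; 0x2C ⊕ 0x3E = 0x12.
P3: D(K, 0x49) = 0x9A; 0x9A ⊕ 0xF3 = 0x69.
P4: D(K, 0x4C) = 0x97; 0x97 ⊕ 0x49 = 0xDE.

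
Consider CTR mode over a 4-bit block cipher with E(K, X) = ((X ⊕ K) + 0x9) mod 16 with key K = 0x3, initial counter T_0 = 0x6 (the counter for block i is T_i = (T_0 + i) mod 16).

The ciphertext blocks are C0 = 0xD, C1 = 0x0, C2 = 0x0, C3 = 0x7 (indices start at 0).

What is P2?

P2 = 0x4

CTR decryption: S_i = E(K, T_i) where T_i is the counter for block i; P_i = C_i ⊕ S_i.
P2: T = 0x8, S = E(K, T) = 0x4; 0x0 ⊕ 0x4 = 0x4.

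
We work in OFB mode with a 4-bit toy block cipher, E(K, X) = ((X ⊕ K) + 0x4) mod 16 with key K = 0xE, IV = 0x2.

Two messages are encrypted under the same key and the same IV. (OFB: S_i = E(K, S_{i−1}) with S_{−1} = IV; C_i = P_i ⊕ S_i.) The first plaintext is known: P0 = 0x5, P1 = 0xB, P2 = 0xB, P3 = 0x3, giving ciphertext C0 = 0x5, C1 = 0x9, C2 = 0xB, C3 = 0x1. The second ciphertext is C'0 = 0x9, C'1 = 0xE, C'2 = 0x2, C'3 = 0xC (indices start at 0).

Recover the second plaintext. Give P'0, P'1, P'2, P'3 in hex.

P'0 = 0x9, P'1 = 0xC, P'2 = 0x2, P'3 = 0xE

In OFB with a reused IV, both messages share the same keystream S_i, so C_i ⊕ C'_i = P_i ⊕ P'_i and thus P'_i = P_i ⊕ C_i ⊕ C'_i.
P'0: 0x5 ⊕ 0x5 ⊕ 0x9 = 0x9.
P'1: 0xB ⊕ 0x9 ⊕ 0xE = 0xC.
P'2: 0xB ⊕ 0xB ⊕ 0x2 = 0x2.
P'3: 0x3 ⊕ 0x1 ⊕ 0xC = 0xE.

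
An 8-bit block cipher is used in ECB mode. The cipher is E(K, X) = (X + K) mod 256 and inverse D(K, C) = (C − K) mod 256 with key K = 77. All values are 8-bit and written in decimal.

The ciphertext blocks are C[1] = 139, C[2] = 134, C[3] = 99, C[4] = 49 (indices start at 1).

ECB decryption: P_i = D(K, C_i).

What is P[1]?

P[1] = 62

P[1]: D(K, 139) = 62.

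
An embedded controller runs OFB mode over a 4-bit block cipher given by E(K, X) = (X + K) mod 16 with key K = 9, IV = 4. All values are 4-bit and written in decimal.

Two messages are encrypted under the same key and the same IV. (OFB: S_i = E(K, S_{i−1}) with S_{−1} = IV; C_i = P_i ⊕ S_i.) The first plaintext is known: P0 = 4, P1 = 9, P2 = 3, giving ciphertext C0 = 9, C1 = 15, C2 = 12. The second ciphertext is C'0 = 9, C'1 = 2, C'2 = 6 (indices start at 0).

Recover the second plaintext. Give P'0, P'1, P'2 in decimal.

P'0 = 4, P'1 = 4, P'2 = 9

In OFB with a reused IV, both messages share the same keystream S_i, so C_i ⊕ C'_i = P_i ⊕ P'_i and thus P'_i = P_i ⊕ C_i ⊕ C'_i.
P'0: 4 ⊕ 9 ⊕ 9 = 4.
P'1: 9 ⊕ 15 ⊕ 2 = 4.
P'2: 3 ⊕ 12 ⊕ 6 = 9.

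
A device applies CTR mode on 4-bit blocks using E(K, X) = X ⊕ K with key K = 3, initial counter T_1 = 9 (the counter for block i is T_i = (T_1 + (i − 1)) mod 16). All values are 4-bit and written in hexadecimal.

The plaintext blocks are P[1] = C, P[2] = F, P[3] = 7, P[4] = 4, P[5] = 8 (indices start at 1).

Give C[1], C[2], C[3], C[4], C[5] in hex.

CTR encryption: S_i = E(K, T_i) where T_i is the counter for block i; C_i = P_i ⊕ S_i.
C[1]: T = 9, S = E(K, T) = A; C ⊕ A = 6.
C[2]: T = A, S = E(K, T) = 9; F ⊕ 9 = 6.
C[3]: T = B, S = E(K, T) = 8; 7 ⊕ 8 = F.
C[4]: T = C, S = E(K, T) = F; 4 ⊕ F = B.
C[5]: T = D, S = E(K, T) = E; 8 ⊕ E = 6.

C[1] = 6, C[2] = 6, C[3] = F, C[4] = B, C[5] = 6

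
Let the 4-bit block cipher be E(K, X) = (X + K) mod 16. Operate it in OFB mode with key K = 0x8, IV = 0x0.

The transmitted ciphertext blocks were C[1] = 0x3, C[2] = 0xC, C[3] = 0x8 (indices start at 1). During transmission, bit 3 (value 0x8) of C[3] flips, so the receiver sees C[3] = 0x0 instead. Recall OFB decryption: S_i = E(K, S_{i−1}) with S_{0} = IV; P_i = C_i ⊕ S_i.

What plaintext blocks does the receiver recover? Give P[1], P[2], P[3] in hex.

P[1] = 0xB, P[2] = 0xC, P[3] = 0x8

Only C[3] changed, to 0x0. In OFB, a change in C_i flips the same bit in P_i only; the keystream is unaffected. Decrypting the received ciphertext:
P[1]: S = E(K, 0x0) = 0x8; 0x3 ⊕ 0x8 = 0xB.
P[2]: S = E(K, 0x8) = 0x0; 0xC ⊕ 0x0 = 0xC.
P[3]: S = E(K, 0x0) = 0x8; 0x0 ⊕ 0x8 = 0x8.
Blocks that differ from the original plaintext: P[3].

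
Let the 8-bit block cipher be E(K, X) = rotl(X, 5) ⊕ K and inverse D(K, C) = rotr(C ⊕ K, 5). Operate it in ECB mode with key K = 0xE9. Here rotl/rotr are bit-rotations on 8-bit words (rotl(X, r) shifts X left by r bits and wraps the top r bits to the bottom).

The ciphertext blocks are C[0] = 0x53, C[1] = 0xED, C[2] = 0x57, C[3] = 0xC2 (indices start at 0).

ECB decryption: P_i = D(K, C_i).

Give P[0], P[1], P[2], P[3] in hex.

P[0]: D(K, 0x53) = 0xD5.
P[1]: D(K, 0xED) = 0x20.
P[2]: D(K, 0x57) = 0xF5.
P[3]: D(K, 0xC2) = 0x59.

P[0] = 0xD5, P[1] = 0x20, P[2] = 0xF5, P[3] = 0x59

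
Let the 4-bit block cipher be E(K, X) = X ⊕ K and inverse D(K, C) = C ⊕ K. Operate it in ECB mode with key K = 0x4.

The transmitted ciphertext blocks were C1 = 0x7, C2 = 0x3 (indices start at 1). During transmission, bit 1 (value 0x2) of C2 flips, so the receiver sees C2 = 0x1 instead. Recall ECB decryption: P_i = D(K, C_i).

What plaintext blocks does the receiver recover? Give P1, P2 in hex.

Only C2 changed, to 0x1. In ECB, a change in C_i affects only P_i. Decrypting the received ciphertext:
P1: D(K, 0x7) = 0x3.
P2: D(K, 0x1) = 0x5.
Blocks that differ from the original plaintext: P2.

P1 = 0x3, P2 = 0x5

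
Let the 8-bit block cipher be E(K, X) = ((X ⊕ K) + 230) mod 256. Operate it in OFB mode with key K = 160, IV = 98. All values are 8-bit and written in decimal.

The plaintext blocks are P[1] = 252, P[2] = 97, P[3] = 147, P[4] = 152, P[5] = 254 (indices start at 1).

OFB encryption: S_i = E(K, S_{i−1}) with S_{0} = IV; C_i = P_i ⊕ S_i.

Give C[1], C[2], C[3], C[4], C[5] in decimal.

C[1]: S = E(K, 98) = 168; 252 ⊕ 168 = 84.
C[2]: S = E(K, 168) = 238; 97 ⊕ 238 = 143.
C[3]: S = E(K, 238) = 52; 147 ⊕ 52 = 167.
C[4]: S = E(K, 52) = 122; 152 ⊕ 122 = 226.
C[5]: S = E(K, 122) = 192; 254 ⊕ 192 = 62.

C[1] = 84, C[2] = 143, C[3] = 167, C[4] = 226, C[5] = 62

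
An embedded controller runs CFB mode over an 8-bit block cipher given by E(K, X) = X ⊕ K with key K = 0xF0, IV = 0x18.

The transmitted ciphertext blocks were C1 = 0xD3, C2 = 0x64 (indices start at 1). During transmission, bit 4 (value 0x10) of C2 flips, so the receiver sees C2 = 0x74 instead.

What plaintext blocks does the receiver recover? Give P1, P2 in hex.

P1 = 0x3B, P2 = 0x57

CFB decryption: P_i = C_i ⊕ E(K, C_{i−1}), with C_{0} = IV.
Only C2 changed, to 0x74. In CFB, a change in C_i flips the same bit in P_i and garbles P_{i+1}. Decrypting the received ciphertext:
P1: E(K, 0x18) = 0xE8; 0xD3 ⊕ 0xE8 = 0x3B.
P2: E(K, 0xD3) = 0x23; 0x74 ⊕ 0x23 = 0x57.
Blocks that differ from the original plaintext: P2.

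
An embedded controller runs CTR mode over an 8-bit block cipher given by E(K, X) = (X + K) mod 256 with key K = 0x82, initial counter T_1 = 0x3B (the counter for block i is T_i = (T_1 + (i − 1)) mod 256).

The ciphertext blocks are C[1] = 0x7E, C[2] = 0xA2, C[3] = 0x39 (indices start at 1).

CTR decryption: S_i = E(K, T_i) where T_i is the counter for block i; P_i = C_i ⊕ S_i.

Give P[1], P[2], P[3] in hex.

P[1]: T = 0x3B, S = E(K, T) = 0xBD; 0x7E ⊕ 0xBD = 0xC3.
P[2]: T = 0x3C, S = E(K, T) = 0xBE; 0xA2 ⊕ 0xBE = 0x1C.
P[3]: T = 0x3D, S = E(K, T) = 0xBF; 0x39 ⊕ 0xBF = 0x86.

P[1] = 0xC3, P[2] = 0x1C, P[3] = 0x86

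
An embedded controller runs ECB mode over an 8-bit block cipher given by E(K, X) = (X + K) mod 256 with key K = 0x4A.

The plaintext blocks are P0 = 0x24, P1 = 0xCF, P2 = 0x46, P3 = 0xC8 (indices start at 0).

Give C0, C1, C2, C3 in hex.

C0 = 0x6E, C1 = 0x19, C2 = 0x90, C3 = 0x12

ECB encryption: C_i = E(K, P_i).
C0: E(K, 0x24) = 0x6E.
C1: E(K, 0xCF) = 0x19.
C2: E(K, 0x46) = 0x90.
C3: E(K, 0xC8) = 0x12.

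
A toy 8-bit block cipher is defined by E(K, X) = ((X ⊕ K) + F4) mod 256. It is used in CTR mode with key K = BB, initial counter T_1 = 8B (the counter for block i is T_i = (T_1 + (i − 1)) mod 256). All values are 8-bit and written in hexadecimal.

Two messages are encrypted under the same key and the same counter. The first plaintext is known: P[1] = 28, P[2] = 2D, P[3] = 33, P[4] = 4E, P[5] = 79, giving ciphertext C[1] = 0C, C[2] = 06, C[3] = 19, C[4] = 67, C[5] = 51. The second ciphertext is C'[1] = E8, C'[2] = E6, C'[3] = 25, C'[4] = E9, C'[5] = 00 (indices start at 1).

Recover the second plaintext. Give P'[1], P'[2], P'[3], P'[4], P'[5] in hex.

In CTR with a reused counter, both messages share the same keystream S_i, so C_i ⊕ C'_i = P_i ⊕ P'_i and thus P'_i = P_i ⊕ C_i ⊕ C'_i.
P'[1]: 28 ⊕ 0C ⊕ E8 = CC.
P'[2]: 2D ⊕ 06 ⊕ E6 = CD.
P'[3]: 33 ⊕ 19 ⊕ 25 = 0F.
P'[4]: 4E ⊕ 67 ⊕ E9 = C0.
P'[5]: 79 ⊕ 51 ⊕ 00 = 28.

P'[1] = CC, P'[2] = CD, P'[3] = 0F, P'[4] = C0, P'[5] = 28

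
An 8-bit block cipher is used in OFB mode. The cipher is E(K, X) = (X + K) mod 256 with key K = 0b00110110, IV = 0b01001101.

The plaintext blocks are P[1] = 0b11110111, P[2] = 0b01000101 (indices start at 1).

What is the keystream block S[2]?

OFB encryption: S_i = E(K, S_{i−1}) with S_{0} = IV; C_i = P_i ⊕ S_i.
C[1]: S = E(K, 0b01001101) = 0b10000011; 0b11110111 ⊕ 0b10000011 = 0b01110100.
C[2]: S = E(K, 0b10000011) = 0b10111001; 0b01000101 ⊕ 0b10111001 = 0b11111100.
So S[2] = 0b10111001.

0b10111001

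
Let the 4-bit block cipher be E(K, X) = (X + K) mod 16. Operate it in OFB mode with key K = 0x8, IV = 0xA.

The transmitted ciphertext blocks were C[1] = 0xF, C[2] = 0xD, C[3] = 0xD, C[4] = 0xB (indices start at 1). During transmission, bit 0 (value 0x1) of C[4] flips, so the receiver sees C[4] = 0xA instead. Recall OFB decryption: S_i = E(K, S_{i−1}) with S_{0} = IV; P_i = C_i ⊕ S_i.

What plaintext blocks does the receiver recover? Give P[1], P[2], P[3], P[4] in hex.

P[1] = 0xD, P[2] = 0x7, P[3] = 0xF, P[4] = 0x0

Only C[4] changed, to 0xA. In OFB, a change in C_i flips the same bit in P_i only; the keystream is unaffected. Decrypting the received ciphertext:
P[1]: S = E(K, 0xA) = 0x2; 0xF ⊕ 0x2 = 0xD.
P[2]: S = E(K, 0x2) = 0xA; 0xD ⊕ 0xA = 0x7.
P[3]: S = E(K, 0xA) = 0x2; 0xD ⊕ 0x2 = 0xF.
P[4]: S = E(K, 0x2) = 0xA; 0xA ⊕ 0xA = 0x0.
Blocks that differ from the original plaintext: P[4].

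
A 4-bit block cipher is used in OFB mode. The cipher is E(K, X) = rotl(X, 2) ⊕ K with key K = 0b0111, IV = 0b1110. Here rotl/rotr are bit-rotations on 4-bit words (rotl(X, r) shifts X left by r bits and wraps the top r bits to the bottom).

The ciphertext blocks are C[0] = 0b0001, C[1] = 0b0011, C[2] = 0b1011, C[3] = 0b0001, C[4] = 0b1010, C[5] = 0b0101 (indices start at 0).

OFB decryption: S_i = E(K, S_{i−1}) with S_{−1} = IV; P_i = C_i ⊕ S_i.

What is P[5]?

P[5] = 0b0001

P[0]: S = E(K, 0b1110) = 0b1100; 0b0001 ⊕ 0b1100 = 0b1101.
P[1]: S = E(K, 0b1100) = 0b0100; 0b0011 ⊕ 0b0100 = 0b0111.
P[2]: S = E(K, 0b0100) = 0b0110; 0b1011 ⊕ 0b0110 = 0b1101.
P[3]: S = E(K, 0b0110) = 0b1110; 0b0001 ⊕ 0b1110 = 0b1111.
P[4]: S = E(K, 0b1110) = 0b1100; 0b1010 ⊕ 0b1100 = 0b0110.
P[5]: S = E(K, 0b1100) = 0b0100; 0b0101 ⊕ 0b0100 = 0b0001.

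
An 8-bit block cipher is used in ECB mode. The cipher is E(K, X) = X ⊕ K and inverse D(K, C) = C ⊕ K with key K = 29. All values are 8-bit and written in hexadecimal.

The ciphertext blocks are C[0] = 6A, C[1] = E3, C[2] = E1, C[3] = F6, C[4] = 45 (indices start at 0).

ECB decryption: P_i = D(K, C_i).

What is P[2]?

P[2]: D(K, E1) = C8.

P[2] = C8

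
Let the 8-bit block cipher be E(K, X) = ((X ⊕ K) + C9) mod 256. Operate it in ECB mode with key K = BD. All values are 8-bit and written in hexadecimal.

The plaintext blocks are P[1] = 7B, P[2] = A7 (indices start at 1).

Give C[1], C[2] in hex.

ECB encryption: C_i = E(K, P_i).
C[1]: E(K, 7B) = 8F.
C[2]: E(K, A7) = E3.

C[1] = 8F, C[2] = E3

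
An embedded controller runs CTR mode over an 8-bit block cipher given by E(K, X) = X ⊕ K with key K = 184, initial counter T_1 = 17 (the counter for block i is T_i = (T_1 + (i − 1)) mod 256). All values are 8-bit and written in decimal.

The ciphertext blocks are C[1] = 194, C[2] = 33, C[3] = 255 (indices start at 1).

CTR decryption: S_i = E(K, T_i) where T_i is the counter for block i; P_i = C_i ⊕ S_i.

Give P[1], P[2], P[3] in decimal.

P[1] = 107, P[2] = 139, P[3] = 84

P[1]: T = 17, S = E(K, T) = 169; 194 ⊕ 169 = 107.
P[2]: T = 18, S = E(K, T) = 170; 33 ⊕ 170 = 139.
P[3]: T = 19, S = E(K, T) = 171; 255 ⊕ 171 = 84.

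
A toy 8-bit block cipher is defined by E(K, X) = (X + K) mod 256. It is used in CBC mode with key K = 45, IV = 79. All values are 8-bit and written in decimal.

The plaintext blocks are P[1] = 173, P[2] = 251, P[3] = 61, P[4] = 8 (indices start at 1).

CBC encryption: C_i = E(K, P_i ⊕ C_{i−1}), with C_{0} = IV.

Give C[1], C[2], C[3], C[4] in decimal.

C[1] = 15, C[2] = 33, C[3] = 73, C[4] = 110

C[1]: P[1] ⊕ 79 = 226; E(K, 226) = 15.
C[2]: P[2] ⊕ 15 = 244; E(K, 244) = 33.
C[3]: P[3] ⊕ 33 = 28; E(K, 28) = 73.
C[4]: P[4] ⊕ 73 = 65; E(K, 65) = 110.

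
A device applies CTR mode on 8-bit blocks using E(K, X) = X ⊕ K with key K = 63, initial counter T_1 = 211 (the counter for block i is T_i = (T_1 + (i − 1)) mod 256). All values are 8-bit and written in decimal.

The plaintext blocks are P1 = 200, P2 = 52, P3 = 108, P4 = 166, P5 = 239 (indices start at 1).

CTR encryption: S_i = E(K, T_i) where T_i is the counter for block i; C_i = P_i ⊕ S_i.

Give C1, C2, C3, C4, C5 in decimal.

C1: T = 211, S = E(K, T) = 236; 200 ⊕ 236 = 36.
C2: T = 212, S = E(K, T) = 235; 52 ⊕ 235 = 223.
C3: T = 213, S = E(K, T) = 234; 108 ⊕ 234 = 134.
C4: T = 214, S = E(K, T) = 233; 166 ⊕ 233 = 79.
C5: T = 215, S = E(K, T) = 232; 239 ⊕ 232 = 7.

C1 = 36, C2 = 223, C3 = 134, C4 = 79, C5 = 7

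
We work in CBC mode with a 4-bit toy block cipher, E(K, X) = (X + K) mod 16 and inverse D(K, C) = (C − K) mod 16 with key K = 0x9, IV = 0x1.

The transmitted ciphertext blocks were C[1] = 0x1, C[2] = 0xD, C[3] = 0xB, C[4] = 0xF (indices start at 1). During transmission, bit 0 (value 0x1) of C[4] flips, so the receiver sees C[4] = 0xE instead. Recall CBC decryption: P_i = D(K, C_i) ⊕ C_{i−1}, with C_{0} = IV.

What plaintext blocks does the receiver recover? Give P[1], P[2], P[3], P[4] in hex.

Only C[4] changed, to 0xE. In CBC, a change in C_i garbles P_i and flips the same bit in P_{i+1}. Decrypting the received ciphertext:
P[1]: D(K, 0x1) = 0x8; 0x8 ⊕ 0x1 = 0x9.
P[2]: D(K, 0xD) = 0x4; 0x4 ⊕ 0x1 = 0x5.
P[3]: D(K, 0xB) = 0x2; 0x2 ⊕ 0xD = 0xF.
P[4]: D(K, 0xE) = 0x5; 0x5 ⊕ 0xB = 0xE.
Blocks that differ from the original plaintext: P[4].

P[1] = 0x9, P[2] = 0x5, P[3] = 0xF, P[4] = 0xE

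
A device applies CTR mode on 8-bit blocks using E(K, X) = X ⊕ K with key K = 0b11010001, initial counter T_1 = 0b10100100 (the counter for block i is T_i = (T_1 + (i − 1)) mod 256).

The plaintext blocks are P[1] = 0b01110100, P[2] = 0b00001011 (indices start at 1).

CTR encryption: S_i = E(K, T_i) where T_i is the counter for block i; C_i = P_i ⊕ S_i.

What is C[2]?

C[1]: T = 0b10100100, S = E(K, T) = 0b01110101; 0b01110100 ⊕ 0b01110101 = 0b00000001.
C[2]: T = 0b10100101, S = E(K, T) = 0b01110100; 0b00001011 ⊕ 0b01110100 = 0b01111111.

C[2] = 0b01111111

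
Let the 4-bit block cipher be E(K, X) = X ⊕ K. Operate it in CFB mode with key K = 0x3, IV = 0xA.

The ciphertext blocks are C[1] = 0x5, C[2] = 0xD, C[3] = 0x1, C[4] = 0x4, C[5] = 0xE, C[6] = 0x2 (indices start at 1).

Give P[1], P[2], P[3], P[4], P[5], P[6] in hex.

CFB decryption: P_i = C_i ⊕ E(K, C_{i−1}), with C_{0} = IV.
P[1]: E(K, 0xA) = 0x9; 0x5 ⊕ 0x9 = 0xC.
P[2]: E(K, 0x5) = 0x6; 0xD ⊕ 0x6 = 0xB.
P[3]: E(K, 0xD) = 0xE; 0x1 ⊕ 0xE = 0xF.
P[4]: E(K, 0x1) = 0x2; 0x4 ⊕ 0x2 = 0x6.
P[5]: E(K, 0x4) = 0x7; 0xE ⊕ 0x7 = 0x9.
P[6]: E(K, 0xE) = 0xD; 0x2 ⊕ 0xD = 0xF.

P[1] = 0xC, P[2] = 0xB, P[3] = 0xF, P[4] = 0x6, P[5] = 0x9, P[6] = 0xF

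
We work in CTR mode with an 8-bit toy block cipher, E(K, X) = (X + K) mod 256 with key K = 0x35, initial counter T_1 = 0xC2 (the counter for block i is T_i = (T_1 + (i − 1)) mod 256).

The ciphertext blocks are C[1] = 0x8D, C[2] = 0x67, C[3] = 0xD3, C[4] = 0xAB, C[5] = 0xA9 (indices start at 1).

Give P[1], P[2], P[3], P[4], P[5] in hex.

CTR decryption: S_i = E(K, T_i) where T_i is the counter for block i; P_i = C_i ⊕ S_i.
P[1]: T = 0xC2, S = E(K, T) = 0xF7; 0x8D ⊕ 0xF7 = 0x7A.
P[2]: T = 0xC3, S = E(K, T) = 0xF8; 0x67 ⊕ 0xF8 = 0x9F.
P[3]: T = 0xC4, S = E(K, T) = 0xF9; 0xD3 ⊕ 0xF9 = 0x2A.
P[4]: T = 0xC5, S = E(K, T) = 0xFA; 0xAB ⊕ 0xFA = 0x51.
P[5]: T = 0xC6, S = E(K, T) = 0xFB; 0xA9 ⊕ 0xFB = 0x52.

P[1] = 0x7A, P[2] = 0x9F, P[3] = 0x2A, P[4] = 0x51, P[5] = 0x52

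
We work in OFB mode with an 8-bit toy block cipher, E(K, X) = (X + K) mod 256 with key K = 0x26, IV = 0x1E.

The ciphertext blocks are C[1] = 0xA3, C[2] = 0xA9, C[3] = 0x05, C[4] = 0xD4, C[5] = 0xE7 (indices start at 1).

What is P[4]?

OFB decryption: S_i = E(K, S_{i−1}) with S_{0} = IV; P_i = C_i ⊕ S_i.
P[1]: S = E(K, 0x1E) = 0x44; 0xA3 ⊕ 0x44 = 0xE7.
P[2]: S = E(K, 0x44) = 0x6A; 0xA9 ⊕ 0x6A = 0xC3.
P[3]: S = E(K, 0x6A) = 0x90; 0x05 ⊕ 0x90 = 0x95.
P[4]: S = E(K, 0x90) = 0xB6; 0xD4 ⊕ 0xB6 = 0x62.

P[4] = 0x62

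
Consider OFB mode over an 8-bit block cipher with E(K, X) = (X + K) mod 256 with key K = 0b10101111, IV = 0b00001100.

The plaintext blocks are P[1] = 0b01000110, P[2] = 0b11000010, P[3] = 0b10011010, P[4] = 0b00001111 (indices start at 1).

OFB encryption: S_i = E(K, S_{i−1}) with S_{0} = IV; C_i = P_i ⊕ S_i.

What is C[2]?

C[2] = 0b10101000

C[1]: S = E(K, 0b00001100) = 0b10111011; 0b01000110 ⊕ 0b10111011 = 0b11111101.
C[2]: S = E(K, 0b10111011) = 0b01101010; 0b11000010 ⊕ 0b01101010 = 0b10101000.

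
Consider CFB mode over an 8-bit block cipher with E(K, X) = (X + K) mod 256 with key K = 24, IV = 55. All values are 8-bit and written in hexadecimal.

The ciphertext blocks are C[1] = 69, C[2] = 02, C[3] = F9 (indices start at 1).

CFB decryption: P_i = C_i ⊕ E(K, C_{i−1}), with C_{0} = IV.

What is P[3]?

P[3]: E(K, 02) = 26; F9 ⊕ 26 = DF.

P[3] = DF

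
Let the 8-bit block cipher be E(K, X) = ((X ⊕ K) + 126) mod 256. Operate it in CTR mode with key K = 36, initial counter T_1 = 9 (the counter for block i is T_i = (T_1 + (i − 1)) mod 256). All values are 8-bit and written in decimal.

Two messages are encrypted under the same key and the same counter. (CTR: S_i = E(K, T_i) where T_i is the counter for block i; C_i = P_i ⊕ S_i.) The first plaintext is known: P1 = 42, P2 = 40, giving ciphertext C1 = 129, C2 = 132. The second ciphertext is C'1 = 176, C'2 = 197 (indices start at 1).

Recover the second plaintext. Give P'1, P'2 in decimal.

P'1 = 27, P'2 = 105

In CTR with a reused counter, both messages share the same keystream S_i, so C_i ⊕ C'_i = P_i ⊕ P'_i and thus P'_i = P_i ⊕ C_i ⊕ C'_i.
P'1: 42 ⊕ 129 ⊕ 176 = 27.
P'2: 40 ⊕ 132 ⊕ 197 = 105.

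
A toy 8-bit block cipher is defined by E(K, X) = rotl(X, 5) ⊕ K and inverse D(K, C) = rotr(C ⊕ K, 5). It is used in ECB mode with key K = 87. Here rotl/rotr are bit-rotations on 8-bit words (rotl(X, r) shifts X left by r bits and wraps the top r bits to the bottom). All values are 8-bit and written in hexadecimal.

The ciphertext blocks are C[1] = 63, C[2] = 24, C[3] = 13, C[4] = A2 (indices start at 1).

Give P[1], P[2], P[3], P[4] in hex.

P[1] = 27, P[2] = 1D, P[3] = A4, P[4] = 29

ECB decryption: P_i = D(K, C_i).
P[1]: D(K, 63) = 27.
P[2]: D(K, 24) = 1D.
P[3]: D(K, 13) = A4.
P[4]: D(K, A2) = 29.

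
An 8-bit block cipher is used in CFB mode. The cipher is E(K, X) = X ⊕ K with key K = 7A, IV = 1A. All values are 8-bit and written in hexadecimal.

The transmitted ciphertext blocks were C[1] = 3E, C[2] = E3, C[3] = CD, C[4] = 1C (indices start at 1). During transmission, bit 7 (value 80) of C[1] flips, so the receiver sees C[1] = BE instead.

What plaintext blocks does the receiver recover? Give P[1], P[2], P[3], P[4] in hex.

P[1] = DE, P[2] = 27, P[3] = 54, P[4] = AB

CFB decryption: P_i = C_i ⊕ E(K, C_{i−1}), with C_{0} = IV.
Only C[1] changed, to BE. In CFB, a change in C_i flips the same bit in P_i and garbles P_{i+1}. Decrypting the received ciphertext:
P[1]: E(K, 1A) = 60; BE ⊕ 60 = DE.
P[2]: E(K, BE) = C4; E3 ⊕ C4 = 27.
P[3]: E(K, E3) = 99; CD ⊕ 99 = 54.
P[4]: E(K, CD) = B7; 1C ⊕ B7 = AB.
Blocks that differ from the original plaintext: P[1], P[2].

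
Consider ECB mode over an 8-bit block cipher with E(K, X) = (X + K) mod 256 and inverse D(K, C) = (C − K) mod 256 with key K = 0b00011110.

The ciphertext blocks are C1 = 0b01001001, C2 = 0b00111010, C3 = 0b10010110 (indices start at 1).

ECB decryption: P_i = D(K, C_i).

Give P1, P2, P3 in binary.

P1: D(K, 0b01001001) = 0b00101011.
P2: D(K, 0b00111010) = 0b00011100.
P3: D(K, 0b10010110) = 0b01111000.

P1 = 0b00101011, P2 = 0b00011100, P3 = 0b01111000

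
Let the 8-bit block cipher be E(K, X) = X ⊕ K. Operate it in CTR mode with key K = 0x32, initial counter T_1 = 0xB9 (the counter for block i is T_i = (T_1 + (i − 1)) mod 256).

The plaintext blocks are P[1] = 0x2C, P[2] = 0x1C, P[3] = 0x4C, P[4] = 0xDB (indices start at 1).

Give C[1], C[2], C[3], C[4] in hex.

CTR encryption: S_i = E(K, T_i) where T_i is the counter for block i; C_i = P_i ⊕ S_i.
C[1]: T = 0xB9, S = E(K, T) = 0x8B; 0x2C ⊕ 0x8B = 0xA7.
C[2]: T = 0xBA, S = E(K, T) = 0x88; 0x1C ⊕ 0x88 = 0x94.
C[3]: T = 0xBB, S = E(K, T) = 0x89; 0x4C ⊕ 0x89 = 0xC5.
C[4]: T = 0xBC, S = E(K, T) = 0x8E; 0xDB ⊕ 0x8E = 0x55.

C[1] = 0xA7, C[2] = 0x94, C[3] = 0xC5, C[4] = 0x55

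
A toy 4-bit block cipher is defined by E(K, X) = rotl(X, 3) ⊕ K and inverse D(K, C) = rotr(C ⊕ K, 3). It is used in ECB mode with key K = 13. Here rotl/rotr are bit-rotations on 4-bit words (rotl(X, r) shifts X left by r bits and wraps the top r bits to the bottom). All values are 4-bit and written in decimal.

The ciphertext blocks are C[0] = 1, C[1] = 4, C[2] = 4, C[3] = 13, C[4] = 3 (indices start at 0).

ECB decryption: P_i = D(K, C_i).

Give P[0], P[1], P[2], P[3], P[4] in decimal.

P[0]: D(K, 1) = 9.
P[1]: D(K, 4) = 3.
P[2]: D(K, 4) = 3.
P[3]: D(K, 13) = 0.
P[4]: D(K, 3) = 13.

P[0] = 9, P[1] = 3, P[2] = 3, P[3] = 0, P[4] = 13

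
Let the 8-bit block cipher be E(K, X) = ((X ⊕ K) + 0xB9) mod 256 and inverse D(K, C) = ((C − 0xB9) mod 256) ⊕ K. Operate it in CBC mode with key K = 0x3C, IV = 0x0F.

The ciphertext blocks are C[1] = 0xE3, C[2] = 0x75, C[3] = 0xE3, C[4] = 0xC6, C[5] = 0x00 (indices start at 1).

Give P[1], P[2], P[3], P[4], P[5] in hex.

CBC decryption: P_i = D(K, C_i) ⊕ C_{i−1}, with C_{0} = IV.
P[1]: D(K, 0xE3) = 0x16; 0x16 ⊕ 0x0F = 0x19.
P[2]: D(K, 0x75) = 0x80; 0x80 ⊕ 0xE3 = 0x63.
P[3]: D(K, 0xE3) = 0x16; 0x16 ⊕ 0x75 = 0x63.
P[4]: D(K, 0xC6) = 0x31; 0x31 ⊕ 0xE3 = 0xD2.
P[5]: D(K, 0x00) = 0x7B; 0x7B ⊕ 0xC6 = 0xBD.

P[1] = 0x19, P[2] = 0x63, P[3] = 0x63, P[4] = 0xD2, P[5] = 0xBD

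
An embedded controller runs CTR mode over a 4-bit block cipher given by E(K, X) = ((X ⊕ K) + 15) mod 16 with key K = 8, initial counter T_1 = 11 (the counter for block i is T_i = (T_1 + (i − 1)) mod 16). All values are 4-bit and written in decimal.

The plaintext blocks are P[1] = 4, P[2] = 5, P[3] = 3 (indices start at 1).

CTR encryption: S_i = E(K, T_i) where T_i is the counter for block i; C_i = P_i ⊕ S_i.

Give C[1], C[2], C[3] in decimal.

C[1]: T = 11, S = E(K, T) = 2; 4 ⊕ 2 = 6.
C[2]: T = 12, S = E(K, T) = 3; 5 ⊕ 3 = 6.
C[3]: T = 13, S = E(K, T) = 4; 3 ⊕ 4 = 7.

C[1] = 6, C[2] = 6, C[3] = 7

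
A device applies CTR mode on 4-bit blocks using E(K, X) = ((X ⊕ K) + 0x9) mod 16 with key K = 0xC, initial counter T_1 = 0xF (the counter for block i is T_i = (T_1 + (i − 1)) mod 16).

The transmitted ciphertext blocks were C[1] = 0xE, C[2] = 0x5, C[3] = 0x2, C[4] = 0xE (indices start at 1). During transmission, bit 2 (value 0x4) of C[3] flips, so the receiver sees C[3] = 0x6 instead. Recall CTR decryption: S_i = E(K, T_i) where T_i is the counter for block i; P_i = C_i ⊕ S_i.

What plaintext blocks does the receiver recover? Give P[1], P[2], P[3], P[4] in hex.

Only C[3] changed, to 0x6. In CTR, a change in C_i flips the same bit in P_i only; the keystream is unaffected. Decrypting the received ciphertext:
P[1]: T = 0xF, S = E(K, T) = 0xC; 0xE ⊕ 0xC = 0x2.
P[2]: T = 0x0, S = E(K, T) = 0x5; 0x5 ⊕ 0x5 = 0x0.
P[3]: T = 0x1, S = E(K, T) = 0x6; 0x6 ⊕ 0x6 = 0x0.
P[4]: T = 0x2, S = E(K, T) = 0x7; 0xE ⊕ 0x7 = 0x9.
Blocks that differ from the original plaintext: P[3].

P[1] = 0x2, P[2] = 0x0, P[3] = 0x0, P[4] = 0x9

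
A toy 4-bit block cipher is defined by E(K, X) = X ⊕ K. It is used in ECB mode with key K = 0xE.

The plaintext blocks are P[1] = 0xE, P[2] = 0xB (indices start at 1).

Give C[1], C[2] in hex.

C[1] = 0x0, C[2] = 0x5

ECB encryption: C_i = E(K, P_i).
C[1]: E(K, 0xE) = 0x0.
C[2]: E(K, 0xB) = 0x5.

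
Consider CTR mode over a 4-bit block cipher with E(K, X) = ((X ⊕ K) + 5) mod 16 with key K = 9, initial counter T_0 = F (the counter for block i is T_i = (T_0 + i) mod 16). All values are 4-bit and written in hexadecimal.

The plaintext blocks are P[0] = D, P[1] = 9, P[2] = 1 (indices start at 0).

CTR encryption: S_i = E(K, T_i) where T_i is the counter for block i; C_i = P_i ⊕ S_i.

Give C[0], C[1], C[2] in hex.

C[0]: T = F, S = E(K, T) = B; D ⊕ B = 6.
C[1]: T = 0, S = E(K, T) = E; 9 ⊕ E = 7.
C[2]: T = 1, S = E(K, T) = D; 1 ⊕ D = C.

C[0] = 6, C[1] = 7, C[2] = C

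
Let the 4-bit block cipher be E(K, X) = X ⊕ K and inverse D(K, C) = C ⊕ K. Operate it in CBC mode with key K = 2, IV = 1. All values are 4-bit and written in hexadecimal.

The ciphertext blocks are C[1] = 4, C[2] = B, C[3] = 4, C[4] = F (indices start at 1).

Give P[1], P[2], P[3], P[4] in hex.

CBC decryption: P_i = D(K, C_i) ⊕ C_{i−1}, with C_{0} = IV.
P[1]: D(K, 4) = 6; 6 ⊕ 1 = 7.
P[2]: D(K, B) = 9; 9 ⊕ 4 = D.
P[3]: D(K, 4) = 6; 6 ⊕ B = D.
P[4]: D(K, F) = D; D ⊕ 4 = 9.

P[1] = 7, P[2] = D, P[3] = D, P[4] = 9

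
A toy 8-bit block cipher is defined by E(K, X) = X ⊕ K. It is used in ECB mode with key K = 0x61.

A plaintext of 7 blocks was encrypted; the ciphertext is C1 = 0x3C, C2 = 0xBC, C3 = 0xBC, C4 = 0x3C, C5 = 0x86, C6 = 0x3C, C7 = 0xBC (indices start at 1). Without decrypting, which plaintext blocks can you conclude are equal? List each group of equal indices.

P1 = P4 = P6; P2 = P3 = P7

ECB encrypts each block independently with the same key, so equal ciphertext blocks imply equal plaintext blocks.
C1 = C4 = C6 = 0x3C, so P1 = P4 = P6.
C2 = C3 = C7 = 0xBC, so P2 = P3 = P7.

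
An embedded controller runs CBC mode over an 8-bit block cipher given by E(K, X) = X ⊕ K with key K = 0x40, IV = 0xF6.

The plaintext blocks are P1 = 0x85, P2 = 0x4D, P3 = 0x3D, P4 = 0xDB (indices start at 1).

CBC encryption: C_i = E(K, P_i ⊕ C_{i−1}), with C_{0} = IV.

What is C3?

C1: P1 ⊕ 0xF6 = 0x73; E(K, 0x73) = 0x33.
C2: P2 ⊕ 0x33 = 0x7E; E(K, 0x7E) = 0x3E.
C3: P3 ⊕ 0x3E = 0x03; E(K, 0x03) = 0x43.

C3 = 0x43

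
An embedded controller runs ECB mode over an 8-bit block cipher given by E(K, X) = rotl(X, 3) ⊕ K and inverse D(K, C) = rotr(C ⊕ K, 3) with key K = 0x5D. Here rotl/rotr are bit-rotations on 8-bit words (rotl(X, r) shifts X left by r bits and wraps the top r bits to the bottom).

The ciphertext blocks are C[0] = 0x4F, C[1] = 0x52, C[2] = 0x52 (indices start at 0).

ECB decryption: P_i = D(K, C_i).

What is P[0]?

P[0]: D(K, 0x4F) = 0x42.

P[0] = 0x42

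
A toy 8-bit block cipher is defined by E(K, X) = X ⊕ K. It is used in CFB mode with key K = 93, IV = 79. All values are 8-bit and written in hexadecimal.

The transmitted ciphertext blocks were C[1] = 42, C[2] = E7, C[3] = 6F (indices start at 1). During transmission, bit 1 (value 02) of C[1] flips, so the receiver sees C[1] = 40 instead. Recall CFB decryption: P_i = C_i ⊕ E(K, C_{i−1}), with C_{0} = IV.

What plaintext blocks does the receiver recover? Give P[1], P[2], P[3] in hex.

Only C[1] changed, to 40. In CFB, a change in C_i flips the same bit in P_i and garbles P_{i+1}. Decrypting the received ciphertext:
P[1]: E(K, 79) = EA; 40 ⊕ EA = AA.
P[2]: E(K, 40) = D3; E7 ⊕ D3 = 34.
P[3]: E(K, E7) = 74; 6F ⊕ 74 = 1B.
Blocks that differ from the original plaintext: P[1], P[2].

P[1] = AA, P[2] = 34, P[3] = 1B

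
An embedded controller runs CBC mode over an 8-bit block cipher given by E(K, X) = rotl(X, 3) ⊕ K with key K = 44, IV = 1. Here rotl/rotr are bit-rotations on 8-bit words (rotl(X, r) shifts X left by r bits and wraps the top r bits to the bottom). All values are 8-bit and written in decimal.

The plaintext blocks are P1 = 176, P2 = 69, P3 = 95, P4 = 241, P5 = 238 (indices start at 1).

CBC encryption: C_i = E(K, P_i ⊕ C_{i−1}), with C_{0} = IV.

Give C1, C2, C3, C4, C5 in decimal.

C1: P1 ⊕ 1 = 177; E(K, 177) = 161.
C2: P2 ⊕ 161 = 228; E(K, 228) = 11.
C3: P3 ⊕ 11 = 84; E(K, 84) = 142.
C4: P4 ⊕ 142 = 127; E(K, 127) = 215.
C5: P5 ⊕ 215 = 57; E(K, 57) = 229.

C1 = 161, C2 = 11, C3 = 142, C4 = 215, C5 = 229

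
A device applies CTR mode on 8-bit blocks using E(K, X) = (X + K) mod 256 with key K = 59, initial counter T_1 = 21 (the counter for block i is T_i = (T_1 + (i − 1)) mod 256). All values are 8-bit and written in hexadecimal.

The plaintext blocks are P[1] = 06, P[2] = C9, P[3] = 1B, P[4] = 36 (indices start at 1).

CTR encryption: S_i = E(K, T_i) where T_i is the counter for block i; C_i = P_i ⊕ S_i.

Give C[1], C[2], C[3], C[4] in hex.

C[1] = 7C, C[2] = B2, C[3] = 67, C[4] = 4B

C[1]: T = 21, S = E(K, T) = 7A; 06 ⊕ 7A = 7C.
C[2]: T = 22, S = E(K, T) = 7B; C9 ⊕ 7B = B2.
C[3]: T = 23, S = E(K, T) = 7C; 1B ⊕ 7C = 67.
C[4]: T = 24, S = E(K, T) = 7D; 36 ⊕ 7D = 4B.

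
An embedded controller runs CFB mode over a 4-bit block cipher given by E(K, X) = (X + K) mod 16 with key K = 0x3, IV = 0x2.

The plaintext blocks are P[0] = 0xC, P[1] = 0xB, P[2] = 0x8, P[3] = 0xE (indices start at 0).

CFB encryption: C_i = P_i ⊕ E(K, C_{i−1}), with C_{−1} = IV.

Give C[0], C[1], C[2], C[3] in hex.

C[0]: E(K, 0x2) = 0x5; 0xC ⊕ 0x5 = 0x9.
C[1]: E(K, 0x9) = 0xC; 0xB ⊕ 0xC = 0x7.
C[2]: E(K, 0x7) = 0xA; 0x8 ⊕ 0xA = 0x2.
C[3]: E(K, 0x2) = 0x5; 0xE ⊕ 0x5 = 0xB.

C[0] = 0x9, C[1] = 0x7, C[2] = 0x2, C[3] = 0xB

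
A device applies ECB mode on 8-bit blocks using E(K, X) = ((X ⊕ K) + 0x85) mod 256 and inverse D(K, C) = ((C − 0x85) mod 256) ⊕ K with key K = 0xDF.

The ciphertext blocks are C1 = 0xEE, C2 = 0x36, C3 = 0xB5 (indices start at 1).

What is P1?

P1 = 0xB6

ECB decryption: P_i = D(K, C_i).
P1: D(K, 0xEE) = 0xB6.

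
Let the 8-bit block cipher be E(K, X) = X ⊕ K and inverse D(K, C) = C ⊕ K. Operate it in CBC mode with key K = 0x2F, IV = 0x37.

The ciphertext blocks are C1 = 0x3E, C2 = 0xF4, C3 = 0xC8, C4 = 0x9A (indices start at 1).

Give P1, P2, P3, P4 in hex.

CBC decryption: P_i = D(K, C_i) ⊕ C_{i−1}, with C_{0} = IV.
P1: D(K, 0x3E) = 0x11; 0x11 ⊕ 0x37 = 0x26.
P2: D(K, 0xF4) = 0xDB; 0xDB ⊕ 0x3E = 0xE5.
P3: D(K, 0xC8) = 0xE7; 0xE7 ⊕ 0xF4 = 0x13.
P4: D(K, 0x9A) = 0xB5; 0xB5 ⊕ 0xC8 = 0x7D.

P1 = 0x26, P2 = 0xE5, P3 = 0x13, P4 = 0x7D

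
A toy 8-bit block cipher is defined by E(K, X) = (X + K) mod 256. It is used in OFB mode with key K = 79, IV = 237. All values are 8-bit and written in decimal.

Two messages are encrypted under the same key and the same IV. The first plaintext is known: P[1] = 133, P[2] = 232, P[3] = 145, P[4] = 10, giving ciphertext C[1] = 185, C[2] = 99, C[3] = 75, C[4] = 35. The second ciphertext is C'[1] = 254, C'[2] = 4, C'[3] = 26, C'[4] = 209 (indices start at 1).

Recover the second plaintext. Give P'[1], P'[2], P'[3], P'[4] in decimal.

In OFB with a reused IV, both messages share the same keystream S_i, so C_i ⊕ C'_i = P_i ⊕ P'_i and thus P'_i = P_i ⊕ C_i ⊕ C'_i.
P'[1]: 133 ⊕ 185 ⊕ 254 = 194.
P'[2]: 232 ⊕ 99 ⊕ 4 = 143.
P'[3]: 145 ⊕ 75 ⊕ 26 = 192.
P'[4]: 10 ⊕ 35 ⊕ 209 = 248.

P'[1] = 194, P'[2] = 143, P'[3] = 192, P'[4] = 248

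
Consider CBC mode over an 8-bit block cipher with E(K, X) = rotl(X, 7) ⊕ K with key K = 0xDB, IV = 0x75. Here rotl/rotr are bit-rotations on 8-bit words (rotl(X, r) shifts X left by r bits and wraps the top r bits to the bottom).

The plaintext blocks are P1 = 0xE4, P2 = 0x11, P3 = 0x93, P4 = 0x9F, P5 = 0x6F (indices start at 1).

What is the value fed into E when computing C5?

CBC encryption: C_i = E(K, P_i ⊕ C_{i−1}), with C_{0} = IV.
C1: P1 ⊕ 0x75 = 0x91; E(K, 0x91) = 0x13.
C2: P2 ⊕ 0x13 = 0x02; E(K, 0x02) = 0xDA.
C3: P3 ⊕ 0xDA = 0x49; E(K, 0x49) = 0x7F.
C4: P4 ⊕ 0x7F = 0xE0; E(K, 0xE0) = 0xAB.
C5: P5 ⊕ 0xAB = 0xC4; E(K, 0xC4) = 0xB9.
So the input to E for block 5 is 0xC4.

0xC4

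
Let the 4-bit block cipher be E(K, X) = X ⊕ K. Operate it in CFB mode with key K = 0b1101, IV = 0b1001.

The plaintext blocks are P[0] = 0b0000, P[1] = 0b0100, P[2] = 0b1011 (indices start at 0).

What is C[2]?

CFB encryption: C_i = P_i ⊕ E(K, C_{i−1}), with C_{−1} = IV.
C[0]: E(K, 0b1001) = 0b0100; 0b0000 ⊕ 0b0100 = 0b0100.
C[1]: E(K, 0b0100) = 0b1001; 0b0100 ⊕ 0b1001 = 0b1101.
C[2]: E(K, 0b1101) = 0b0000; 0b1011 ⊕ 0b0000 = 0b1011.

C[2] = 0b1011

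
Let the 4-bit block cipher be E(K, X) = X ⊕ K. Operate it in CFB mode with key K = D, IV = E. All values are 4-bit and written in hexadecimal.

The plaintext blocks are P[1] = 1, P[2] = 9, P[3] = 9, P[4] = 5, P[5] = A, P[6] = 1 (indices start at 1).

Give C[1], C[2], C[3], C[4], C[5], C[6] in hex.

C[1] = 2, C[2] = 6, C[3] = 2, C[4] = A, C[5] = D, C[6] = 1

CFB encryption: C_i = P_i ⊕ E(K, C_{i−1}), with C_{0} = IV.
C[1]: E(K, E) = 3; 1 ⊕ 3 = 2.
C[2]: E(K, 2) = F; 9 ⊕ F = 6.
C[3]: E(K, 6) = B; 9 ⊕ B = 2.
C[4]: E(K, 2) = F; 5 ⊕ F = A.
C[5]: E(K, A) = 7; A ⊕ 7 = D.
C[6]: E(K, D) = 0; 1 ⊕ 0 = 1.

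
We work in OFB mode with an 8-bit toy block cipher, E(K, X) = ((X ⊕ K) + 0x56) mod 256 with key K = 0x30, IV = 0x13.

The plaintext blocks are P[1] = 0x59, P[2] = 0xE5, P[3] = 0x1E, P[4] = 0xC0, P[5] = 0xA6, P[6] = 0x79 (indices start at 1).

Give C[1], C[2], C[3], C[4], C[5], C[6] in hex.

C[1] = 0x20, C[2] = 0x7A, C[3] = 0x1B, C[4] = 0x4B, C[5] = 0xB7, C[6] = 0x0E

OFB encryption: S_i = E(K, S_{i−1}) with S_{0} = IV; C_i = P_i ⊕ S_i.
C[1]: S = E(K, 0x13) = 0x79; 0x59 ⊕ 0x79 = 0x20.
C[2]: S = E(K, 0x79) = 0x9F; 0xE5 ⊕ 0x9F = 0x7A.
C[3]: S = E(K, 0x9F) = 0x05; 0x1E ⊕ 0x05 = 0x1B.
C[4]: S = E(K, 0x05) = 0x8B; 0xC0 ⊕ 0x8B = 0x4B.
C[5]: S = E(K, 0x8B) = 0x11; 0xA6 ⊕ 0x11 = 0xB7.
C[6]: S = E(K, 0x11) = 0x77; 0x79 ⊕ 0x77 = 0x0E.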